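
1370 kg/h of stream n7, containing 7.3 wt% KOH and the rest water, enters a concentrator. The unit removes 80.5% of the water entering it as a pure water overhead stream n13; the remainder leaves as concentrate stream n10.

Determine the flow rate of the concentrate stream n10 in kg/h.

347.7 kg/h

water entering = 1370×0.927 = 1270 kg/h; overhead removed = 0.805×1270 = 1022.3 kg/h.
Concentrate = 1370 − 1022.3 = 347.66 kg/h.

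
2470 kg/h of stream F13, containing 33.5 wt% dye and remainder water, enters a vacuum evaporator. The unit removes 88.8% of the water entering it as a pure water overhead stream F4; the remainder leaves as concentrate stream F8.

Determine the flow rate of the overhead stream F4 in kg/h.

water entering = 2470×0.665 = 1642.6 kg/h; overhead removed = 0.888×1642.6 = 1458.6 kg/h.

1459 kg/h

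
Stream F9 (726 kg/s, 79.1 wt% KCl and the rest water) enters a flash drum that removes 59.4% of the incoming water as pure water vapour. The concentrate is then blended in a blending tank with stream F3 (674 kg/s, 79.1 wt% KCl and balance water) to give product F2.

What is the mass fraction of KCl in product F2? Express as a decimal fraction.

Vapour removed = 0.594×0.209×726 = 90.13 kg/s; concentrate = 635.87 kg/s.
KCl reaching the mixer = 574.27 (from concentrate) + 674×0.791 = 1107.4 kg/s.
Product flow = 635.87 + 674 = 1309.9 kg/s; KCl fraction = 0.845.

0.845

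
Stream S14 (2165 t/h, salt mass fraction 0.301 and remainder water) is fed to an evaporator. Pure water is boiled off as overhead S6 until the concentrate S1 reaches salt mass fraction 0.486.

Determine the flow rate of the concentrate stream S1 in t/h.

salt is conserved: 2165×0.301 = 651.66 t/h all reports to the concentrate.
Concentrate = 651.66/(target fraction) = 1340.9 t/h.

1341 t/h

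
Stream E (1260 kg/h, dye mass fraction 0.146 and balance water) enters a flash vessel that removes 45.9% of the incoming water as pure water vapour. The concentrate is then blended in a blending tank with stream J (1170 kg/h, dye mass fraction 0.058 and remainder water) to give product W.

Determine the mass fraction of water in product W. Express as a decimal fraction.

Vapour removed = 0.459×0.854×1260 = 493.9 kg/h; concentrate = 766.1 kg/h.
water reaching the mixer = 582.14 (from concentrate) + 1170×0.942 = 1684.3 kg/h.
Product flow = 766.1 + 1170 = 1936.1 kg/h; water fraction = 0.870.

0.870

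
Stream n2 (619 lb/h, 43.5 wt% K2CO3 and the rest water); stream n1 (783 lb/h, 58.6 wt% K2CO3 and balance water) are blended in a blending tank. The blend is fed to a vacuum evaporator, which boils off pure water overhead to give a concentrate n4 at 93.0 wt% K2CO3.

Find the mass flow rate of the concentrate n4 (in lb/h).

K2CO3 entering = 619×0.435 + 783×0.586 = 728.1 lb/h.
All K2CO3 reports to n4, so n4 = 728.1/0.930 = 782.91 lb/h.

782.9 lb/h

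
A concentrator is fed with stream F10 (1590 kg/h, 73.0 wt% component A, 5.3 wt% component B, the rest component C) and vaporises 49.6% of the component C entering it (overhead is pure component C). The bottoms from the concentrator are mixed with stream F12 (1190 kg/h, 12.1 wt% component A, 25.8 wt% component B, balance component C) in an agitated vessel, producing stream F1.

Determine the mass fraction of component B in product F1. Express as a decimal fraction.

Vapour removed = 0.496×0.217×1590 = 171.13 kg/h; concentrate = 1418.9 kg/h.
component B reaching the mixer = 84.27 (from concentrate) + 1190×0.258 = 391.29 kg/h.
Product flow = 1418.9 + 1190 = 2608.9 kg/h; component B fraction = 0.150.

0.150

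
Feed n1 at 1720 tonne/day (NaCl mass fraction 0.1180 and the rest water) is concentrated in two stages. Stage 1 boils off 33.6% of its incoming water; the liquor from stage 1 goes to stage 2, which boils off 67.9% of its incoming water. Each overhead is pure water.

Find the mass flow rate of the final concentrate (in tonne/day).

water in feed = 1720×0.882 = 1517 tonne/day.
After stage 1: water left = (1−0.336)×1517 = 1007.3; stream total = 1210.3 tonne/day.
After stage 2: water left = (1−0.679)×1007.3 = 323.35; final concentrate = 526.31 tonne/day.

526.3 tonne/day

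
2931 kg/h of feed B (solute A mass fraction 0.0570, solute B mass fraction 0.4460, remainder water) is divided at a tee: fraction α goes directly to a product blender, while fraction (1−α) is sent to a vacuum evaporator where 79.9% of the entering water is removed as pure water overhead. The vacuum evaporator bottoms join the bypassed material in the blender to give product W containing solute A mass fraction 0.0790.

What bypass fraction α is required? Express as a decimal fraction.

All 2931×0.057 = 167.07 kg/h of solute A reaches W, so W = 167.07/0.079 = 2114.8 kg/h and vapour = 816.23 kg/h.
The evaporator receives (1−α)·2931 of feed at 0.497 water and removes 0.799 of that water:
0.799×0.497×(1−α)×2931 = 816.23
(1−α) = 816.23/1163.9 = 0.7013;  α = 0.2987.

0.299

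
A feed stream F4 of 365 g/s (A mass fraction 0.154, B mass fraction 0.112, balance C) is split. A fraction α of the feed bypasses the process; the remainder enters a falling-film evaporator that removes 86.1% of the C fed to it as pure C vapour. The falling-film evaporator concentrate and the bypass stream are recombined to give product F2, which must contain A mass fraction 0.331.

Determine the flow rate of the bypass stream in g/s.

All 365×0.154 = 56.21 g/s of A reaches F2, so F2 = 56.21/0.331 = 169.82 g/s and vapour = 195.18 g/s.
The evaporator receives (1−α)·365 of feed at 0.734 C and removes 0.861 of that C:
0.861×0.734×(1−α)×365 = 195.18
(1−α) = 195.18/230.67 = 0.8461;  α = 0.1539.
Bypass flow = 0.1539×365 = 56.156 g/s.

56.16 g/s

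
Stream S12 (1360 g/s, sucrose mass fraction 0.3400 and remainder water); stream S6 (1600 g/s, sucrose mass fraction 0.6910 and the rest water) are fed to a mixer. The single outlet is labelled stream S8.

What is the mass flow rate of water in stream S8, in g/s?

1392 g/s

water out = water in = 1360×0.660 + 1600×0.309 = 1392 g/s.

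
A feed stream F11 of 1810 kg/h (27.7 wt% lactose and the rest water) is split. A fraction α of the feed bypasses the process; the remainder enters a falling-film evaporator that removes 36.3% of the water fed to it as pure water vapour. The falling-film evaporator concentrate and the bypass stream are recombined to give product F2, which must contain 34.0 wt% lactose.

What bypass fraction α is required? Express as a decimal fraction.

All 1810×0.277 = 501.37 kg/h of lactose reaches F2, so F2 = 501.37/0.340 = 1474.6 kg/h and vapour = 335.38 kg/h.
The evaporator receives (1−α)·1810 of feed at 0.723 water and removes 0.363 of that water:
0.363×0.723×(1−α)×1810 = 335.38
(1−α) = 335.38/475.03 = 0.7060;  α = 0.2940.

0.294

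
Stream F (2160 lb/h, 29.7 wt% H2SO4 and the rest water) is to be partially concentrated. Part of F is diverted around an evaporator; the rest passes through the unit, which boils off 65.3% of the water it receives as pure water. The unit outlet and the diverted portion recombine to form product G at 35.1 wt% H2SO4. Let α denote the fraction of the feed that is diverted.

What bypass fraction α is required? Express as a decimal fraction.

0.665

All 2160×0.297 = 641.52 lb/h of H2SO4 reaches G, so G = 641.52/0.351 = 1827.7 lb/h and vapour = 332.31 lb/h.
The evaporator receives (1−α)·2160 of feed at 0.703 water and removes 0.653 of that water:
0.653×0.703×(1−α)×2160 = 332.31
(1−α) = 332.31/991.57 = 0.3351;  α = 0.6649.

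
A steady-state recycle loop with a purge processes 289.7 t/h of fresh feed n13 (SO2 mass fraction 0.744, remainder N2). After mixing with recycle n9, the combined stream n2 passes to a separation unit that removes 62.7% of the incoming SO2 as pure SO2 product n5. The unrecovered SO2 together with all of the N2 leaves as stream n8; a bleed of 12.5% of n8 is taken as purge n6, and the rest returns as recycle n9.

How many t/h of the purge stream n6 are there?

N2 enters only via n13 and leaves only via the purge: 289.7×0.256 = 0.125×(N2 in n8), and the separation unit passes all N2, so N2 in n2 = N2 in n8 = 593.31 t/h.
SO2 in n2: m_A = 289.7×0.744 + (1−0.125)·(1−0.627)·m_A, so m_A = 215.54/0.6736 = 319.97 t/h.
n8 = (1−0.627)×319.97 + 593.31 = 712.65 t/h.
Purge n6 = 0.125×712.65 = 89.082 t/h.

89.08 t/h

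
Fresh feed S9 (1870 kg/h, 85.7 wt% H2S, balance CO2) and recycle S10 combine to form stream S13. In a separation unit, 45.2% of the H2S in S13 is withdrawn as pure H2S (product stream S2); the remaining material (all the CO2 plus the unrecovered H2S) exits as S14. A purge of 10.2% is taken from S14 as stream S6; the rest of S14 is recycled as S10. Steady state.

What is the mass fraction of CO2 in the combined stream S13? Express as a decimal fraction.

CO2 enters only via S9 and leaves only via the purge: 1870×0.143 = 0.102×(CO2 in S14), and the separation unit passes all CO2, so CO2 in S13 = CO2 in S14 = 2621.7 kg/h.
H2S in S13: m_A = 1870×0.857 + (1−0.102)·(1−0.452)·m_A, so m_A = 1602.6/0.5079 = 3155.4 kg/h.
S13 = 3155.4 + 2621.7 = 5777 kg/h.
CO2 fraction in S13 = 2621.7/5777 = 0.454.

0.454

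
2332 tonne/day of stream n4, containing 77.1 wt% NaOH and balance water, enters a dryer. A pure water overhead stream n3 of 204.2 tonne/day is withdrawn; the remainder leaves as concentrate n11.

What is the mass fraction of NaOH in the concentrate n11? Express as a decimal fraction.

NaOH is not removed: 2332×0.771 = 1798 tonne/day of NaOH enters n11.
Concentrate = 2332 − 204.2 = 2127.8 tonne/day.
Mass fraction = 1798/2127.8 = 0.845.

0.845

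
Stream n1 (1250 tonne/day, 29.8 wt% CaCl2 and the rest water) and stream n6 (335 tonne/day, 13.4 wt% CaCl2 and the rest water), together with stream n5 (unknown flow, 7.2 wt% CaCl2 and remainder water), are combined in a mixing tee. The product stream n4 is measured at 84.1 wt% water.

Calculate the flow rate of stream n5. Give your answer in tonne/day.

1901 tonne/day

Let n5 be the unknown flow. Total out = 1585 + n5.
water balance: 1167.6 + 0.928·n5 = 0.841·(1585 + n5)
(0.928 − 0.841)·n5 = 0.841×1585 − 1167.6 = 165.37
n5 = 165.37 / 0.087 = 1900.9 tonne/day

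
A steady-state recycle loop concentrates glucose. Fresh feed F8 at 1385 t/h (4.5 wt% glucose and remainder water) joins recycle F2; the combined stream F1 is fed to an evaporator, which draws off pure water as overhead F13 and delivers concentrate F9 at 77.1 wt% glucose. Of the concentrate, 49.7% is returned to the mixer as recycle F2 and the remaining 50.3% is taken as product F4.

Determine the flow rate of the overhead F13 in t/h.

Overall glucose balance (none leaves overhead): glucose in fresh feed = glucose in product, i.e. 1385×0.045 = (1−0.497)·F9·0.771.
F9 = 62.325/(0.771×0.503) = 160.71 t/h.
Recycle F2 = 0.497×160.71 = 79.872 t/h.
Combined feed F1 = 1385 + 79.872 = 1464.9 t/h.
Overhead F13 = F1 − F9 = 1464.9 − 160.71 = 1304.2 t/h.

1304 t/h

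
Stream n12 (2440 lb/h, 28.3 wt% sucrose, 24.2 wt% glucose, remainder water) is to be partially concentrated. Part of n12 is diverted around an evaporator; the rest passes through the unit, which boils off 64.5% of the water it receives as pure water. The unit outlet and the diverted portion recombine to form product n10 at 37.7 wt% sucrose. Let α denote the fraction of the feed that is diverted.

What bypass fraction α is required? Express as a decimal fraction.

0.186

All 2440×0.283 = 690.52 lb/h of sucrose reaches n10, so n10 = 690.52/0.377 = 1831.6 lb/h and vapour = 608.38 lb/h.
The evaporator receives (1−α)·2440 of feed at 0.475 water and removes 0.645 of that water:
0.645×0.475×(1−α)×2440 = 608.38
(1−α) = 608.38/747.56 = 0.8138;  α = 0.1862.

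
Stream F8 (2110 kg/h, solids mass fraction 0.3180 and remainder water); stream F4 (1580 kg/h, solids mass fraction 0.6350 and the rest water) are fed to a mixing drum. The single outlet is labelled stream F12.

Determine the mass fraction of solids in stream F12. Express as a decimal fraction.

0.4537

Total flow out = 2110 + 1580 = 3690 kg/h.
solids in = 2110×0.318 + 1580×0.635 = 1674.3 kg/h.
solids mass fraction in F12 = 1674.3/3690 = 0.4537.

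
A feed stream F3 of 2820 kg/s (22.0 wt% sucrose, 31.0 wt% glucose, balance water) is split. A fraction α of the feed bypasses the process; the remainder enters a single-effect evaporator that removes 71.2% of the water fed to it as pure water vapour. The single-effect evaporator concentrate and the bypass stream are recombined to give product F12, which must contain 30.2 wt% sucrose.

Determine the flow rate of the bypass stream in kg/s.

All 2820×0.220 = 620.4 kg/s of sucrose reaches F12, so F12 = 620.4/0.302 = 2054.3 kg/s and vapour = 765.7 kg/s.
The evaporator receives (1−α)·2820 of feed at 0.470 water and removes 0.712 of that water:
0.712×0.470×(1−α)×2820 = 765.7
(1−α) = 765.7/943.68 = 0.8114;  α = 0.1886.
Bypass flow = 0.1886×2820 = 531.88 kg/s.

531.9 kg/s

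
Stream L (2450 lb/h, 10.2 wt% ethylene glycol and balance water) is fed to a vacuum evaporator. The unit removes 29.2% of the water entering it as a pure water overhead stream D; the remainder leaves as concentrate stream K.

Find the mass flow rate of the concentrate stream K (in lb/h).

1808 lb/h

water entering = 2450×0.898 = 2200.1 lb/h; overhead removed = 0.292×2200.1 = 642.43 lb/h.
Concentrate = 2450 − 642.43 = 1807.6 lb/h.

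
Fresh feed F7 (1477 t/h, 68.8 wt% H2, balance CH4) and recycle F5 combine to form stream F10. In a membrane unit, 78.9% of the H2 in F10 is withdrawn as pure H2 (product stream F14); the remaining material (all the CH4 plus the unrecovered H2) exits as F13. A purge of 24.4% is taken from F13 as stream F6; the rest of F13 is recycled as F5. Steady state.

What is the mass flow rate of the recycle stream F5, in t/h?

CH4 enters only via F7 and leaves only via the purge: 1477×0.312 = 0.244×(CH4 in F13), and the membrane unit passes all CH4, so CH4 in F10 = CH4 in F13 = 1888.6 t/h.
H2 in F10: m_A = 1477×0.688 + (1−0.244)·(1−0.789)·m_A, so m_A = 1016.2/0.8405 = 1209 t/h.
F13 = (1−0.789)×1209 + 1888.6 = 2143.7 t/h.
Recycle F5 = (1−0.244)×2143.7 = 1620.7 t/h.

1621 t/h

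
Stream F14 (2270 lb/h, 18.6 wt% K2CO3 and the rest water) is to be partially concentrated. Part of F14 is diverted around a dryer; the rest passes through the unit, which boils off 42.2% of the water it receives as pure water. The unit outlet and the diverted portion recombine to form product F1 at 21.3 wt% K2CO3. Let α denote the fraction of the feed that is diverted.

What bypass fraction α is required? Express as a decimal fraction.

0.631

All 2270×0.186 = 422.22 lb/h of K2CO3 reaches F1, so F1 = 422.22/0.213 = 1982.3 lb/h and vapour = 287.75 lb/h.
The evaporator receives (1−α)·2270 of feed at 0.814 water and removes 0.422 of that water:
0.422×0.814×(1−α)×2270 = 287.75
(1−α) = 287.75/779.76 = 0.3690;  α = 0.6310.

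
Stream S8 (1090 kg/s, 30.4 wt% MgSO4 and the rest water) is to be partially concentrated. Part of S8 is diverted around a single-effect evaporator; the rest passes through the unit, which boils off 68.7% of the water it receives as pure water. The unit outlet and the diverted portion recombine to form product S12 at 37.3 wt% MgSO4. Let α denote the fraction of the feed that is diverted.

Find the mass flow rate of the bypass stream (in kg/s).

All 1090×0.304 = 331.36 kg/s of MgSO4 reaches S12, so S12 = 331.36/0.373 = 888.36 kg/s and vapour = 201.64 kg/s.
The evaporator receives (1−α)·1090 of feed at 0.696 water and removes 0.687 of that water:
0.687×0.696×(1−α)×1090 = 201.64
(1−α) = 201.64/521.19 = 0.3869;  α = 0.6131.
Bypass flow = 0.6131×1090 = 668.3 kg/s.

668.3 kg/s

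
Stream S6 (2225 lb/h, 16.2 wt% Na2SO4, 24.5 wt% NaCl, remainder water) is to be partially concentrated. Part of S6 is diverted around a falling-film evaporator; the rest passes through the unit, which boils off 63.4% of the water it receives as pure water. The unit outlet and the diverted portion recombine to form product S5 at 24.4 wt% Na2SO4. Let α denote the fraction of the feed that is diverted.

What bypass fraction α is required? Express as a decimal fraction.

0.106

All 2225×0.162 = 360.45 lb/h of Na2SO4 reaches S5, so S5 = 360.45/0.244 = 1477.3 lb/h and vapour = 747.75 lb/h.
The evaporator receives (1−α)·2225 of feed at 0.593 water and removes 0.634 of that water:
0.634×0.593×(1−α)×2225 = 747.75
(1−α) = 747.75/836.52 = 0.8939;  α = 0.1061.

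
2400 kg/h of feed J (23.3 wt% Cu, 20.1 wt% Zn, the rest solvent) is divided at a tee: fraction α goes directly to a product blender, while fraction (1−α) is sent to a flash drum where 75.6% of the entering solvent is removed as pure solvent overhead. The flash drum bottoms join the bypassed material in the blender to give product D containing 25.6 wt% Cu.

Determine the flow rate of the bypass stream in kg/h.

1896 kg/h

All 2400×0.233 = 559.2 kg/h of Cu reaches D, so D = 559.2/0.256 = 2184.4 kg/h and vapour = 215.62 kg/h.
The evaporator receives (1−α)·2400 of feed at 0.566 solvent and removes 0.756 of that solvent:
0.756×0.566×(1−α)×2400 = 215.62
(1−α) = 215.62/1027 = 0.2100;  α = 0.7900.
Bypass flow = 0.7900×2400 = 1896.1 kg/h.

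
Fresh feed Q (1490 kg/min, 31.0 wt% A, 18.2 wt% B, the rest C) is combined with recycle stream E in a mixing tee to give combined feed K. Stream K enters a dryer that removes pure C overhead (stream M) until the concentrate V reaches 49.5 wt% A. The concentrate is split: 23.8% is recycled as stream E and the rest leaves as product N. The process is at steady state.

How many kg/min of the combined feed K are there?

Overall A balance (none leaves overhead): A in fresh feed = A in product, i.e. 1490×0.310 = (1−0.238)·V·0.495.
V = 461.9/(0.495×0.762) = 1224.6 kg/min.
Recycle E = 0.238×1224.6 = 291.45 kg/min.
Combined feed K = 1490 + 291.45 = 1781.5 kg/min.

1781 kg/min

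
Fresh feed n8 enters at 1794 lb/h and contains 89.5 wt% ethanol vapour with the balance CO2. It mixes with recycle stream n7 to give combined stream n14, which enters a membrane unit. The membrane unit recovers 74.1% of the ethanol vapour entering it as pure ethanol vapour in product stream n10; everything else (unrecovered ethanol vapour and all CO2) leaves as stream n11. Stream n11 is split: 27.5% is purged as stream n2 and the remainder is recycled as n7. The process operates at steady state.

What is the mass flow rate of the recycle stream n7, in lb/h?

867.8 lb/h

CO2 enters only via n8 and leaves only via the purge: 1794×0.105 = 0.275×(CO2 in n11), and the membrane unit passes all CO2, so CO2 in n14 = CO2 in n11 = 684.98 lb/h.
ethanol vapour in n14: m_A = 1794×0.895 + (1−0.275)·(1−0.741)·m_A, so m_A = 1605.6/0.8122 = 1976.8 lb/h.
n11 = (1−0.741)×1976.8 + 684.98 = 1197 lb/h.
Recycle n7 = (1−0.275)×1197 = 867.81 lb/h.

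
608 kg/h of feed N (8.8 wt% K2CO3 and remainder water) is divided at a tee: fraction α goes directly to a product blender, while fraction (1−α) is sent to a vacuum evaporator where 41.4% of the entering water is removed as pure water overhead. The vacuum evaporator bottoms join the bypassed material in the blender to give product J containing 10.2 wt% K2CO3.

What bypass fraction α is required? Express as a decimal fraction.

All 608×0.088 = 53.504 kg/h of K2CO3 reaches J, so J = 53.504/0.102 = 524.55 kg/h and vapour = 83.451 kg/h.
The evaporator receives (1−α)·608 of feed at 0.912 water and removes 0.414 of that water:
0.414×0.912×(1−α)×608 = 83.451
(1−α) = 83.451/229.56 = 0.3635;  α = 0.6365.

0.636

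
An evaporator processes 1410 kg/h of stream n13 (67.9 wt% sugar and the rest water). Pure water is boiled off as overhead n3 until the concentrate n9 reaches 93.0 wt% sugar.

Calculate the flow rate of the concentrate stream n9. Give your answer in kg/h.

1029 kg/h

sugar is conserved: 1410×0.679 = 957.39 kg/h all reports to the concentrate.
Concentrate = 957.39/(target fraction) = 1029.5 kg/h.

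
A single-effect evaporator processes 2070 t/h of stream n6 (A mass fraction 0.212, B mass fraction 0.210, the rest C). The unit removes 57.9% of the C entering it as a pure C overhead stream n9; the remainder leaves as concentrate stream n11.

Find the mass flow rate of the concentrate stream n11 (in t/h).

1377 t/h

C entering = 2070×0.578 = 1196.5 t/h; overhead removed = 0.579×1196.5 = 692.75 t/h.
Concentrate = 2070 − 692.75 = 1377.2 t/h.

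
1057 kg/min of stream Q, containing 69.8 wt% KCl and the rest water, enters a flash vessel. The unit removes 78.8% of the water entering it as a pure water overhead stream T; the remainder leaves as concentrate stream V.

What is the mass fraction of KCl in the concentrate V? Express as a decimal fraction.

0.916

KCl is not removed: 1057×0.698 = 737.79 kg/min of KCl enters V.
water entering = 1057×0.302 = 319.21 kg/min; overhead removed = 0.788×319.21 = 251.54 kg/min.
Concentrate = 1057 − 251.54 = 805.46 kg/min.
Mass fraction = 737.79/805.46 = 0.916.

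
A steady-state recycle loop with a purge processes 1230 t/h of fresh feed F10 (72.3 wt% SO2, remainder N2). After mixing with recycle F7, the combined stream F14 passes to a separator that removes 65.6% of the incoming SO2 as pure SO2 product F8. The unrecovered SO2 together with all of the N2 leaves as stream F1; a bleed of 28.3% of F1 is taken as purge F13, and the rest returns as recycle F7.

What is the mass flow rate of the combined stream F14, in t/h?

N2 enters only via F10 and leaves only via the purge: 1230×0.277 = 0.283×(N2 in F1), and the separator passes all N2, so N2 in F14 = N2 in F1 = 1203.9 t/h.
SO2 in F14: m_A = 1230×0.723 + (1−0.283)·(1−0.656)·m_A, so m_A = 889.29/0.7534 = 1180.4 t/h.
F14 = 1180.4 + 1203.9 = 2384.4 t/h.

2384 t/h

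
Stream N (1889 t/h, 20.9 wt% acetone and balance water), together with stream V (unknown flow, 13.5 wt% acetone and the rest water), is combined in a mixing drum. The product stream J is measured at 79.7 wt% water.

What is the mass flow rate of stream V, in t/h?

166.7 t/h

Let V be the unknown flow. Total out = 1889 + V.
water balance: 1494.2 + 0.865·V = 0.797·(1889 + V)
(0.865 − 0.797)·V = 0.797×1889 − 1494.2 = 11.334
V = 11.334 / 0.068 = 166.68 t/h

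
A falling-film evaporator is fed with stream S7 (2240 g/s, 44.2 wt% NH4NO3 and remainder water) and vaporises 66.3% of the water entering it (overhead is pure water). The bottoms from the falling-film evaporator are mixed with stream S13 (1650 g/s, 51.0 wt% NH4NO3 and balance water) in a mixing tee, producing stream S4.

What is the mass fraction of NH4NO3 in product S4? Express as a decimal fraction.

0.5983

Vapour removed = 0.663×0.558×2240 = 828.7 g/s; concentrate = 1411.3 g/s.
NH4NO3 reaching the mixer = 990.08 (from concentrate) + 1650×0.510 = 1831.6 g/s.
Product flow = 1411.3 + 1650 = 3061.3 g/s; NH4NO3 fraction = 0.5983.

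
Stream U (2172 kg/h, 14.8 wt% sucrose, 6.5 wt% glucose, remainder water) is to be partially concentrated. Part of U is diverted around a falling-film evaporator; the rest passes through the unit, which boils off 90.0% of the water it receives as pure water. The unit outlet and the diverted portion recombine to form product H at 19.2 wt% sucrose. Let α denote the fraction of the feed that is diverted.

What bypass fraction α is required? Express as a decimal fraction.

All 2172×0.148 = 321.46 kg/h of sucrose reaches H, so H = 321.46/0.192 = 1674.2 kg/h and vapour = 497.75 kg/h.
The evaporator receives (1−α)·2172 of feed at 0.787 water and removes 0.900 of that water:
0.900×0.787×(1−α)×2172 = 497.75
(1−α) = 497.75/1538.4 = 0.3235;  α = 0.6765.

0.676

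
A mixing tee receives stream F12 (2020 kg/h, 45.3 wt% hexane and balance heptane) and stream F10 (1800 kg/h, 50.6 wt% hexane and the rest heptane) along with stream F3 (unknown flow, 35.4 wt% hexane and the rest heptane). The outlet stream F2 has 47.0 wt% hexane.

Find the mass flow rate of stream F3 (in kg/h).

262.6 kg/h

Let F3 be the unknown flow. Total out = 3820 + F3.
hexane balance: 1825.9 + 0.354·F3 = 0.470·(3820 + F3)
(0.354 − 0.470)·F3 = 0.470×3820 − 1825.9 = -30.46
F3 = -30.46 / -0.116 = 262.59 kg/h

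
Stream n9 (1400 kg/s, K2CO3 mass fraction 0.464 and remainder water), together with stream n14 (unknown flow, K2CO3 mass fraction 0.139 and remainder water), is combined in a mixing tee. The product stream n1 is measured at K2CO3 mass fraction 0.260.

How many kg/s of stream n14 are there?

Let n14 be the unknown flow. Total out = 1400 + n14.
K2CO3 balance: 649.6 + 0.139·n14 = 0.260·(1400 + n14)
(0.139 − 0.260)·n14 = 0.260×1400 − 649.6 = -285.6
n14 = -285.6 / -0.121 = 2360.3 kg/s

2360 kg/s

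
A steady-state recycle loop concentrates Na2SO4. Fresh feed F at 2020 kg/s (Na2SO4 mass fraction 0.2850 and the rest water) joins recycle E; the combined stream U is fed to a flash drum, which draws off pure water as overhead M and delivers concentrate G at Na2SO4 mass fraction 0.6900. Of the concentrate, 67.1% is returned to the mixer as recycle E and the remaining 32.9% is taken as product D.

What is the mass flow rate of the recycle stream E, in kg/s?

Overall Na2SO4 balance (none leaves overhead): Na2SO4 in fresh feed = Na2SO4 in product, i.e. 2020×0.285 = (1−0.671)·G·0.690.
G = 575.7/(0.690×0.329) = 2536 kg/s.
Recycle E = 0.671×2536 = 1701.7 kg/s.

1702 kg/s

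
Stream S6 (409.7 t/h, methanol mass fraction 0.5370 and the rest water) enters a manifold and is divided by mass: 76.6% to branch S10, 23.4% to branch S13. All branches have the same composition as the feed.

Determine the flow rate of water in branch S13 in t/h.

44.39 t/h

Branch S13 total = 0.234×409.7 = 95.87 t/h.
water in S13 = 0.463×95.87 = 44.388 t/h.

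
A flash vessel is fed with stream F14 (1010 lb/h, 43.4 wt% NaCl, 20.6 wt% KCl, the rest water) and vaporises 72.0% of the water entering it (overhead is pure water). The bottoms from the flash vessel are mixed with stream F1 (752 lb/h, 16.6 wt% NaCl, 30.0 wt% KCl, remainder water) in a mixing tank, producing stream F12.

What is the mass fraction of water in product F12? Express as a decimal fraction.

0.336

Vapour removed = 0.720×0.360×1010 = 261.79 lb/h; concentrate = 748.21 lb/h.
water reaching the mixer = 101.81 (from concentrate) + 752×0.534 = 503.38 lb/h.
Product flow = 748.21 + 752 = 1500.2 lb/h; water fraction = 0.336.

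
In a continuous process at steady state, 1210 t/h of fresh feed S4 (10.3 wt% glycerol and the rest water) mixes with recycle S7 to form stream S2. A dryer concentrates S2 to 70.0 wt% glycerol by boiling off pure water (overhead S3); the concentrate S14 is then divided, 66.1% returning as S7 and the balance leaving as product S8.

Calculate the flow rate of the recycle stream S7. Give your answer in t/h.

347.2 t/h

Overall glycerol balance (none leaves overhead): glycerol in fresh feed = glycerol in product, i.e. 1210×0.103 = (1−0.661)·S14·0.700.
S14 = 124.63/(0.700×0.339) = 525.2 t/h.
Recycle S7 = 0.661×525.2 = 347.16 t/h.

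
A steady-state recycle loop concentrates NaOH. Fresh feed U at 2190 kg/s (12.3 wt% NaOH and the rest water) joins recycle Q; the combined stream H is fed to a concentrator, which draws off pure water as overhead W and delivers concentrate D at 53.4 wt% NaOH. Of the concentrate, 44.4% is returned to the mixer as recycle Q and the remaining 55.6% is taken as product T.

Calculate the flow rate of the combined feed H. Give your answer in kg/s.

Overall NaOH balance (none leaves overhead): NaOH in fresh feed = NaOH in product, i.e. 2190×0.123 = (1−0.444)·D·0.534.
D = 269.37/(0.534×0.556) = 907.26 kg/s.
Recycle Q = 0.444×907.26 = 402.82 kg/s.
Combined feed H = 2190 + 402.82 = 2592.8 kg/s.

2593 kg/s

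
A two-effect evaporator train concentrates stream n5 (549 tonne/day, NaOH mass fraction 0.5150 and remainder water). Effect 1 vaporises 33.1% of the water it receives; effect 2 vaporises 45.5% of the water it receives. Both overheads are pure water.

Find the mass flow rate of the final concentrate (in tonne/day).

379.8 tonne/day

water in feed = 549×0.485 = 266.26 tonne/day.
After stage 1: water left = (1−0.331)×266.26 = 178.13; stream total = 460.87 tonne/day.
After stage 2: water left = (1−0.455)×178.13 = 97.082; final concentrate = 379.82 tonne/day.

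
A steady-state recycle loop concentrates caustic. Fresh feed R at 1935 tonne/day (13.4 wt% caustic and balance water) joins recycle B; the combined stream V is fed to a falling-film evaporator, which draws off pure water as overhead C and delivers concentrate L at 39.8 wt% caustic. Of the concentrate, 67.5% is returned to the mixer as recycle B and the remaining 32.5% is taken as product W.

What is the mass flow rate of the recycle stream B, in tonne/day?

1353 tonne/day

Overall caustic balance (none leaves overhead): caustic in fresh feed = caustic in product, i.e. 1935×0.134 = (1−0.675)·L·0.398.
L = 259.29/(0.398×0.325) = 2004.6 tonne/day.
Recycle B = 0.675×2004.6 = 1353.1 tonne/day.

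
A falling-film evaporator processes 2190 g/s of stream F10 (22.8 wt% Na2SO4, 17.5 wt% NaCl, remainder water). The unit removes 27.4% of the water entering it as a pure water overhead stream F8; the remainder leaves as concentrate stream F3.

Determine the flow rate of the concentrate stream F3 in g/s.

1832 g/s

water entering = 2190×0.597 = 1307.4 g/s; overhead removed = 0.274×1307.4 = 358.24 g/s.
Concentrate = 2190 − 358.24 = 1831.8 g/s.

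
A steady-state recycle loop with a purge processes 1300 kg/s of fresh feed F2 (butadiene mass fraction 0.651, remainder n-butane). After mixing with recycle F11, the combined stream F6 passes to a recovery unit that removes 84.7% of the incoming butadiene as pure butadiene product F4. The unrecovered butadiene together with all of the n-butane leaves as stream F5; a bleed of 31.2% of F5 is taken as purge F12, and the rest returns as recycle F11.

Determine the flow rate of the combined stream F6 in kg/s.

2400 kg/s

n-butane enters only via F2 and leaves only via the purge: 1300×0.349 = 0.312×(n-butane in F5), and the recovery unit passes all n-butane, so n-butane in F6 = n-butane in F5 = 1454.2 kg/s.
butadiene in F6: m_A = 1300×0.651 + (1−0.312)·(1−0.847)·m_A, so m_A = 846.3/0.8947 = 945.87 kg/s.
F6 = 945.87 + 1454.2 = 2400 kg/s.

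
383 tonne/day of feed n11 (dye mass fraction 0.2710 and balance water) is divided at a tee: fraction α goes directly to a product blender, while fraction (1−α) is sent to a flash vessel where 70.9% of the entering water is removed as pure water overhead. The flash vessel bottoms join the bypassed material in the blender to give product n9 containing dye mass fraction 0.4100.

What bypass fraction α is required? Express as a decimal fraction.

0.344

All 383×0.271 = 103.79 tonne/day of dye reaches n9, so n9 = 103.79/0.410 = 253.15 tonne/day and vapour = 129.85 tonne/day.
The evaporator receives (1−α)·383 of feed at 0.729 water and removes 0.709 of that water:
0.709×0.729×(1−α)×383 = 129.85
(1−α) = 129.85/197.96 = 0.6559;  α = 0.3441.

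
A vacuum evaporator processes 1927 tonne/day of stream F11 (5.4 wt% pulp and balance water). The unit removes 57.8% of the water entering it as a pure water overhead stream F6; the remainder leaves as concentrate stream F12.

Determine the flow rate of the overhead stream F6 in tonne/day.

water entering = 1927×0.946 = 1822.9 tonne/day; overhead removed = 0.578×1822.9 = 1053.7 tonne/day.

1054 tonne/day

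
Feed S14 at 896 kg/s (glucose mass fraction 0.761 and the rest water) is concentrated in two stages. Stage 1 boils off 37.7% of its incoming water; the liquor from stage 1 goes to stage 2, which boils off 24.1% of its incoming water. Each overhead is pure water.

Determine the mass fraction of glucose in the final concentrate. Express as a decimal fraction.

water in feed = 896×0.239 = 214.14 kg/s.
After stage 1: water left = (1−0.377)×214.14 = 133.41; stream total = 815.27 kg/s.
After stage 2: water left = (1−0.241)×133.41 = 101.26; final concentrate = 783.12 kg/s.
glucose fraction = 681.86/783.12 = 0.871.

0.871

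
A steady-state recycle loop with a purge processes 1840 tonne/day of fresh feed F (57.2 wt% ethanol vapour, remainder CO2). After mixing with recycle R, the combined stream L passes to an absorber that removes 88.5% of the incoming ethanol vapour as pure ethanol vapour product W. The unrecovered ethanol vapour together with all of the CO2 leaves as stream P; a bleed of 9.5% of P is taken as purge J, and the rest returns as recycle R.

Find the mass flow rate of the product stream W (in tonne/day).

1040 tonne/day

ethanol vapour in L: m_A = 1840×0.572 + (1−0.095)·(1−0.885)·m_A, so m_A = 1052.5/0.8959 = 1174.7 tonne/day.
Product W = 0.885×1174.7 = 1039.6 tonne/day.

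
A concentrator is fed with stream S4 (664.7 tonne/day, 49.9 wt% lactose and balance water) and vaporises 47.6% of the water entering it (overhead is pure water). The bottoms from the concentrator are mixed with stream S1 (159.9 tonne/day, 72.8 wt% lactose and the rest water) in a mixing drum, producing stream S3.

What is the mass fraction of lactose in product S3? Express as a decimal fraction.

0.673

Vapour removed = 0.476×0.501×664.7 = 158.51 tonne/day; concentrate = 506.19 tonne/day.
lactose reaching the mixer = 331.69 (from concentrate) + 159.9×0.728 = 448.09 tonne/day.
Product flow = 506.19 + 159.9 = 666.09 tonne/day; lactose fraction = 0.673.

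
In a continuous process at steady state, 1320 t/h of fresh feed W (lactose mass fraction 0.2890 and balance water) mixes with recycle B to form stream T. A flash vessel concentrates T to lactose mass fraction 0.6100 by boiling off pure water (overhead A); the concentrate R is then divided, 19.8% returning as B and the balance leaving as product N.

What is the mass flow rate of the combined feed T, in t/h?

Overall lactose balance (none leaves overhead): lactose in fresh feed = lactose in product, i.e. 1320×0.289 = (1−0.198)·R·0.610.
R = 381.48/(0.610×0.802) = 779.77 t/h.
Recycle B = 0.198×779.77 = 154.39 t/h.
Combined feed T = 1320 + 154.39 = 1474.4 t/h.

1474 t/h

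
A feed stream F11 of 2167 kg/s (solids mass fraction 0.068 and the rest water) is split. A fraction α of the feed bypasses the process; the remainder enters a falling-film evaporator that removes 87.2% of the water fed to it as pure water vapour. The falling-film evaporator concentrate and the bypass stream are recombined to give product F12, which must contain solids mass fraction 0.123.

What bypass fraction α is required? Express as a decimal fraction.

All 2167×0.068 = 147.36 kg/s of solids reaches F12, so F12 = 147.36/0.123 = 1198 kg/s and vapour = 968.98 kg/s.
The evaporator receives (1−α)·2167 of feed at 0.932 water and removes 0.872 of that water:
0.872×0.932×(1−α)×2167 = 968.98
(1−α) = 968.98/1761.1 = 0.5502;  α = 0.4498.

0.450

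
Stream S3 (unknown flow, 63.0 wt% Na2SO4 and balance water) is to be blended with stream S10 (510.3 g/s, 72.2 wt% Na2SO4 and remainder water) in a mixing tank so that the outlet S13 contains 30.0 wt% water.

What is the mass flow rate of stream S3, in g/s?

160.4 g/s

Let S3 be the unknown flow. Total out = 510.3 + S3.
water balance: 141.86 + 0.370·S3 = 0.300·(510.3 + S3)
(0.370 − 0.300)·S3 = 0.300×510.3 − 141.86 = 11.227
S3 = 11.227 / 0.070 = 160.38 g/s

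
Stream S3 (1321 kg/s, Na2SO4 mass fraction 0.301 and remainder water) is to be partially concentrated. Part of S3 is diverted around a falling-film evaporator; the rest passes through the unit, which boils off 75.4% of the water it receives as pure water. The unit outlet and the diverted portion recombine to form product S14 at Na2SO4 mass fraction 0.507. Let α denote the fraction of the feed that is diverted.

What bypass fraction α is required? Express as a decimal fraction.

All 1321×0.301 = 397.62 kg/s of Na2SO4 reaches S14, so S14 = 397.62/0.507 = 784.26 kg/s and vapour = 536.74 kg/s.
The evaporator receives (1−α)·1321 of feed at 0.699 water and removes 0.754 of that water:
0.754×0.699×(1−α)×1321 = 536.74
(1−α) = 536.74/696.23 = 0.7709;  α = 0.2291.

0.229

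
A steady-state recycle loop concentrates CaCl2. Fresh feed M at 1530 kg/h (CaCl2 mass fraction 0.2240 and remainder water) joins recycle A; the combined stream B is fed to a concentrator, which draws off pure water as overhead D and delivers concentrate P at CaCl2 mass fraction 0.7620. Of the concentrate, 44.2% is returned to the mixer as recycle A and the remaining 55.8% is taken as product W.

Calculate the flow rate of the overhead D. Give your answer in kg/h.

Overall CaCl2 balance (none leaves overhead): CaCl2 in fresh feed = CaCl2 in product, i.e. 1530×0.224 = (1−0.442)·P·0.762.
P = 342.72/(0.762×0.558) = 806.03 kg/h.
Recycle A = 0.442×806.03 = 356.26 kg/h.
Combined feed B = 1530 + 356.26 = 1886.3 kg/h.
Overhead D = B − P = 1886.3 − 806.03 = 1080.2 kg/h.

1080 kg/h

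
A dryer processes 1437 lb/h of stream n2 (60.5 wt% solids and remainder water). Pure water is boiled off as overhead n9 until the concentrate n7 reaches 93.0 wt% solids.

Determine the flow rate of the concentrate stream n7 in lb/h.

934.8 lb/h

solids is conserved: 1437×0.605 = 869.38 lb/h all reports to the concentrate.
Concentrate = 869.38/(target fraction) = 934.82 lb/h.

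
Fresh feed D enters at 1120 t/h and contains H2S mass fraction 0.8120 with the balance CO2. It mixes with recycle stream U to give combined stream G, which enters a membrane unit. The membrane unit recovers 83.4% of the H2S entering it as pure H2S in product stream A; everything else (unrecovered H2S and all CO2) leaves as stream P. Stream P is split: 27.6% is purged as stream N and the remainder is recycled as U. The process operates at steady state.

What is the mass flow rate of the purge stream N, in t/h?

CO2 enters only via D and leaves only via the purge: 1120×0.188 = 0.276×(CO2 in P), and the membrane unit passes all CO2, so CO2 in G = CO2 in P = 762.9 t/h.
H2S in G: m_A = 1120×0.812 + (1−0.276)·(1−0.834)·m_A, so m_A = 909.44/0.8798 = 1033.7 t/h.
P = (1−0.834)×1033.7 + 762.9 = 934.49 t/h.
Purge N = 0.276×934.49 = 257.92 t/h.

257.9 t/h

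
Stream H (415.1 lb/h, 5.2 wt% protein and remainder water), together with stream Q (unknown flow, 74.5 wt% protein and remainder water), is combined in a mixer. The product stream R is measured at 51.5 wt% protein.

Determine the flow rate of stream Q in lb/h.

Let Q be the unknown flow. Total out = 415.1 + Q.
protein balance: 21.585 + 0.745·Q = 0.515·(415.1 + Q)
(0.745 − 0.515)·Q = 0.515×415.1 − 21.585 = 192.19
Q = 192.19 / 0.230 = 835.61 lb/h

835.6 lb/h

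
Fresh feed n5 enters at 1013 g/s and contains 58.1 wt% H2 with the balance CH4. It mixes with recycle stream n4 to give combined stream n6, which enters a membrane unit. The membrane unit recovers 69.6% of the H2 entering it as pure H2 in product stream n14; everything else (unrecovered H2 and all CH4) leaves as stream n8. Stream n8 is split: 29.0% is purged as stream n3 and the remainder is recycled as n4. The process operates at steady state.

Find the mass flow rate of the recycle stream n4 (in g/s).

CH4 enters only via n5 and leaves only via the purge: 1013×0.419 = 0.290×(CH4 in n8), and the membrane unit passes all CH4, so CH4 in n6 = CH4 in n8 = 1463.6 g/s.
H2 in n6: m_A = 1013×0.581 + (1−0.290)·(1−0.696)·m_A, so m_A = 588.55/0.7842 = 750.55 g/s.
n8 = (1−0.696)×750.55 + 1463.6 = 1691.8 g/s.
Recycle n4 = (1−0.290)×1691.8 = 1201.2 g/s.

1201 g/s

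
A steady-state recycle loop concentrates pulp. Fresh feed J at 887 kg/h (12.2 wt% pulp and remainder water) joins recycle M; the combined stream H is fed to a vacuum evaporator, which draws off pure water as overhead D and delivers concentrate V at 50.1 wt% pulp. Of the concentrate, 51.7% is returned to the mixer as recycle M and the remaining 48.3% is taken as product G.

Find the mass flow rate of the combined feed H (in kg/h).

1118 kg/h

Overall pulp balance (none leaves overhead): pulp in fresh feed = pulp in product, i.e. 887×0.122 = (1−0.517)·V·0.501.
V = 108.21/(0.501×0.483) = 447.2 kg/h.
Recycle M = 0.517×447.2 = 231.2 kg/h.
Combined feed H = 887 + 231.2 = 1118.2 kg/h.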